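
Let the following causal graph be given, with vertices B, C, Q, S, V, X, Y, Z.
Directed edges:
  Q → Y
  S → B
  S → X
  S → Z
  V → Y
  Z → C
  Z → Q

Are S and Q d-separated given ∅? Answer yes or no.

No — S and Q are d-connected given ∅.

Bayes-Ball from S | ∅ reaches {B,C,Q,X,Y,Z}.
Q ∈ reach(S|∅) ⇒ S ⊥̸ Q | ∅.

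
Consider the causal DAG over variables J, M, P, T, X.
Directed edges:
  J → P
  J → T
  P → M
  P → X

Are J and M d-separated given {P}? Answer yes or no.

Yes — J ⊥ M | {P}.

Bayes-Ball from J | {P} reaches {T}.
M ∉ reach(J|{P}) ⇒ J ⊥ M | {P}.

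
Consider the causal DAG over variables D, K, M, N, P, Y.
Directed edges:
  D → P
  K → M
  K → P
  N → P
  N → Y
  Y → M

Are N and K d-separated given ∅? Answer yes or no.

Yes — N ⊥ K | ∅.

Bayes-Ball from N | ∅ reaches {M,P,Y}.
K ∉ reach(N|∅) ⇒ N ⊥ K | ∅.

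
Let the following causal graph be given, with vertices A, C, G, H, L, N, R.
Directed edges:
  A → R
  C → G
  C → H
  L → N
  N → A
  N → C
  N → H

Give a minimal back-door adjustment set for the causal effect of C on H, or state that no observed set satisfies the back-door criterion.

desc(C)\{C}={G,H}; candidates ⊆ {A,L,N,R}.
size 0: {}; under {} C still reaches {A,H,L,N,R} ∋ H.
{N}: C⊥H given {N} in G with C→· removed — back-door holds.

C→H: minimal back-door set {N}.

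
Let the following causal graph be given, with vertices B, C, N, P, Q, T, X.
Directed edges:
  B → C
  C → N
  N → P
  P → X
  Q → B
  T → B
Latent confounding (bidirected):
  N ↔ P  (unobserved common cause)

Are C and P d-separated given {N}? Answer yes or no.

Bayes-Ball from C | {N} reaches {B,P,Q,T,X}.
P ∈ reach(C|{N}) ⇒ C ⊥̸ P | {N}.

No — C and P are d-connected given {N}.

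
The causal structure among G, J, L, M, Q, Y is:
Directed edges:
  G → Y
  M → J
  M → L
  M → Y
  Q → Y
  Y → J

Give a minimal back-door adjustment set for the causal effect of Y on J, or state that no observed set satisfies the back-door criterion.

Y→J: minimal back-door set {M}.

desc(Y)\{Y}={J}; candidates ⊆ {G,L,M,Q}.
size 0: {}; under {} Y still reaches {G,J,L,M,Q} ∋ J.
{M}: Y⊥J given {M} in G with Y→· removed — back-door holds.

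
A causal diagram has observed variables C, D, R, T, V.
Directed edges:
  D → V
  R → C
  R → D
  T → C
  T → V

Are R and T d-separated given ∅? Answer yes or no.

Yes — R ⊥ T | ∅.

Bayes-Ball from R | ∅ reaches {C,D,V}.
T ∉ reach(R|∅) ⇒ R ⊥ T | ∅.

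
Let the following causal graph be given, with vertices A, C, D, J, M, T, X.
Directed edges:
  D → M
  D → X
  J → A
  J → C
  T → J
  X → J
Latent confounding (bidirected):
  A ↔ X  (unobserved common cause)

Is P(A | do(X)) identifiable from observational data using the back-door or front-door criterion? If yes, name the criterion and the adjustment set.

desc(X)\{X}={A,C,J}; candidates ⊆ {D,M,T}.
X↔A: latent back-door arc(s) into X.
size 0: {}; under {} X still reaches {A,D,M} ∋ A.
size 1: {D}, {M}, {T}; under {D} X still reaches {A} ∋ A.
size 2: {D,M}, {D,T}, {M,T}; under {D,M} X still reaches {A} ∋ A.
X↔A cannot be blocked by any observed set — no back-door set.
{J}: (i) intercepts every directed X→A path; (ii) no back-door X→{J}; (iii) {X} blocks every back-door {J}→A. Front-door holds.
P(A|do(X)) = Σ_{J} P(J|X) Σ_{X'} P(A|J,X')P(X').

P(A|do(X)): frontdoor, adjust for {J}.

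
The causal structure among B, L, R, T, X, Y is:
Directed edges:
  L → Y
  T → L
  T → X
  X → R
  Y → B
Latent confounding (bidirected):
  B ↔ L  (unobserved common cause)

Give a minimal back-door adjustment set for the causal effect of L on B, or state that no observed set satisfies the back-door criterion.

L→B: no observed back-door set.

desc(L)\{L}={B,Y}; candidates ⊆ {R,T,X}.
L↔B: latent back-door arc(s) into L.
size 0: {}; under {} L still reaches {B,R,T,X} ∋ B.
size 1: {R}, {T}, {X}; under {R} L still reaches {B,T,X} ∋ B.
size 2: {R,T}, {R,X}, {T,X}; under {R,T} L still reaches {B} ∋ B.
L↔B cannot be blocked by any observed set — no back-door set.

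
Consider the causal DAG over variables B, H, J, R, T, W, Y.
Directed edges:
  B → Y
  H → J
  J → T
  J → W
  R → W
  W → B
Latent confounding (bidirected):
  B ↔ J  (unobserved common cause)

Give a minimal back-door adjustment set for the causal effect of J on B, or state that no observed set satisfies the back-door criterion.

J→B: no observed back-door set.

desc(J)\{J}={B,T,W,Y}; candidates ⊆ {H,R}.
J↔B: latent back-door arc(s) into J.
size 0: {}; under {} J still reaches {B,H,Y} ∋ B.
size 1: {H}, {R}; under {H} J still reaches {B,Y} ∋ B.
size 2: {H,R}; under {H,R} J still reaches {B,Y} ∋ B.
J↔B cannot be blocked by any observed set — no back-door set.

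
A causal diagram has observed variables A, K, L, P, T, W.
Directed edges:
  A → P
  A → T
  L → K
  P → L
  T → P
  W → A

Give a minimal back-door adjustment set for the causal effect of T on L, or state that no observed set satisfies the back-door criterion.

T→L: minimal back-door set {A}.

desc(T)\{T}={K,L,P}; candidates ⊆ {A,W}.
size 0: {}; under {} T still reaches {A,K,L,P,W} ∋ L.
{A}: T⊥L given {A} in G with T→· removed — back-door holds.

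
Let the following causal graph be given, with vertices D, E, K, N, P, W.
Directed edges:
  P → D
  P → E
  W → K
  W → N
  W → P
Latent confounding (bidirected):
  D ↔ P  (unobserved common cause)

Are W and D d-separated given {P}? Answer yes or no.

Bayes-Ball from W | {P} reaches {D,K,N}.
D ∈ reach(W|{P}) ⇒ W ⊥̸ D | {P}.

No — W and D are d-connected given {P}.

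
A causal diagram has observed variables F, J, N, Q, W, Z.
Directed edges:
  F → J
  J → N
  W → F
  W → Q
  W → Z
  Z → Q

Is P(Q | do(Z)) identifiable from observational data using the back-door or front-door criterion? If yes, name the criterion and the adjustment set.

P(Q|do(Z)): backdoor, adjust for {W}.

desc(Z)\{Z}={Q}; candidates ⊆ {F,J,N,W}.
size 0: {}; under {} Z still reaches {F,J,N,Q,W} ∋ Q.
{W}: Z⊥Q given {W} in G with Z→· removed — back-door holds.
P(Q|do(Z)) = Σ_{W} P(Q|Z,W)·P(W).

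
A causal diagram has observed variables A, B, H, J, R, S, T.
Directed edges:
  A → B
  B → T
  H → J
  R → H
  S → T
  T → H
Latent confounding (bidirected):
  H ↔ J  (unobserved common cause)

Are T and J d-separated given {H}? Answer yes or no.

No — T and J are d-connected given {H}.

Bayes-Ball from T | {H} reaches {A,B,J,R,S}.
J ∈ reach(T|{H}) ⇒ T ⊥̸ J | {H}.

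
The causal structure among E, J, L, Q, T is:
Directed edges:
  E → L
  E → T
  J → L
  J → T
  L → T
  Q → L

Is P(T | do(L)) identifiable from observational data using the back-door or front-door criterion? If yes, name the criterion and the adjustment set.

P(T|do(L)): backdoor, adjust for {E, J}.

desc(L)\{L}={T}; candidates ⊆ {E,J,Q}.
size 0: {}; under {} L still reaches {E,J,Q,T} ∋ T.
size 1: {E}, {J}, {Q}; under {E} L still reaches {J,Q,T} ∋ T.
{E,J}: L⊥T given {E,J} in G with L→· removed — back-door holds.
P(T|do(L)) = Σ_{E,J} P(T|L,E,J)·P(E,J).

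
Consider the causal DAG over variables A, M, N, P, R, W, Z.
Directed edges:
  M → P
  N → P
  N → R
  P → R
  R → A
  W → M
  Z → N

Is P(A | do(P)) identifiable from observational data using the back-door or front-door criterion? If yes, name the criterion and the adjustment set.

desc(P)\{P}={A,R}; candidates ⊆ {M,N,W,Z}.
size 0: {}; under {} P still reaches {A,M,N,R,W,Z} ∋ A.
{N}: P⊥A given {N} in G with P→· removed — back-door holds.
P(A|do(P)) = Σ_{N} P(A|P,N)·P(N).

P(A|do(P)): backdoor, adjust for {N}.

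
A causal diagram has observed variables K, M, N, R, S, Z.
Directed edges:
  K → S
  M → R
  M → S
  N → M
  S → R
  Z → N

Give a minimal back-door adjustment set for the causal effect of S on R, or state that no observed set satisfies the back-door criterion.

desc(S)\{S}={R}; candidates ⊆ {K,M,N,Z}.
size 0: {}; under {} S still reaches {K,M,N,R,Z} ∋ R.
{M}: S⊥R given {M} in G with S→· removed — back-door holds.

S→R: minimal back-door set {M}.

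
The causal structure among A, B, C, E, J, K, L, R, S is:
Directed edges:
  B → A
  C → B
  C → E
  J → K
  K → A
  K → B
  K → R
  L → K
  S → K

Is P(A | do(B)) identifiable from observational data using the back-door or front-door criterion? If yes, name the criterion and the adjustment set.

desc(B)\{B}={A}; candidates ⊆ {C,E,J,K,L,R,S}.
size 0: {}; under {} B still reaches {A,C,E,J,K,L,R,S} ∋ A.
{K}: B⊥A given {K} in G with B→· removed — back-door holds.
P(A|do(B)) = Σ_{K} P(A|B,K)·P(K).

P(A|do(B)): backdoor, adjust for {K}.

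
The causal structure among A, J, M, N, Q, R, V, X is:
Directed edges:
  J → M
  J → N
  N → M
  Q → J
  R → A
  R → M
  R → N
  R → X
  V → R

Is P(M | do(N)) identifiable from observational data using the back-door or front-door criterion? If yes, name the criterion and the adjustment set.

desc(N)\{N}={M}; candidates ⊆ {A,J,Q,R,V,X}.
size 0: {}; under {} N still reaches {A,J,M,Q,R,V,X} ∋ M.
size 1: {A}, {J}, {Q} …(+3); under {A} N still reaches {J,M,Q,R,V,X} ∋ M.
{J,R}: N⊥M given {J,R} in G with N→· removed — back-door holds.
P(M|do(N)) = Σ_{J,R} P(M|N,J,R)·P(J,R).

P(M|do(N)): backdoor, adjust for {J, R}.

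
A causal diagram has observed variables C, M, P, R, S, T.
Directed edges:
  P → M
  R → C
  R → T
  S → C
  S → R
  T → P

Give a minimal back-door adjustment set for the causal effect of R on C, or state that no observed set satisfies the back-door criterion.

desc(R)\{R}={C,M,P,T}; candidates ⊆ {S}.
size 0: {}; under {} R still reaches {C,S} ∋ C.
{S}: R⊥C given {S} in G with R→· removed — back-door holds.

R→C: minimal back-door set {S}.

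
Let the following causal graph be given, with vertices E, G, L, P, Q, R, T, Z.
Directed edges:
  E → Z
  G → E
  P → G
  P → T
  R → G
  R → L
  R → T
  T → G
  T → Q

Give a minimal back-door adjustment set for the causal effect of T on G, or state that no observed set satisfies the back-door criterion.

T→G: minimal back-door set {P, R}.

desc(T)\{T}={E,G,Q,Z}; candidates ⊆ {L,P,R}.
size 0: {}; under {} T still reaches {E,G,L,P,R,Z} ∋ G.
size 1: {L}, {P}, {R}; under {L} T still reaches {E,G,P,R,Z} ∋ G.
{P,R}: T⊥G given {P,R} in G with T→· removed — back-door holds.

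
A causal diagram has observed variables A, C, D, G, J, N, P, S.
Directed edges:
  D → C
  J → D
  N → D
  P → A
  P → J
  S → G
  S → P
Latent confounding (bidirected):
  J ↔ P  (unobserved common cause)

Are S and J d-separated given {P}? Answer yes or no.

Bayes-Ball from S | {P} reaches {C,D,G,J}.
J ∈ reach(S|{P}) ⇒ S ⊥̸ J | {P}.

No — S and J are d-connected given {P}.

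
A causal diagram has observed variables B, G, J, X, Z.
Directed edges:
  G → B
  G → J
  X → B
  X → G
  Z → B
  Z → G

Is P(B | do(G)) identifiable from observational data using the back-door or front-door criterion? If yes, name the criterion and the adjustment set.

P(B|do(G)): backdoor, adjust for {X, Z}.

desc(G)\{G}={B,J}; candidates ⊆ {X,Z}.
size 0: {}; under {} G still reaches {B,X,Z} ∋ B.
size 1: {X}, {Z}; under {X} G still reaches {B,Z} ∋ B.
{X,Z}: G⊥B given {X,Z} in G with G→· removed — back-door holds.
P(B|do(G)) = Σ_{X,Z} P(B|G,X,Z)·P(X,Z).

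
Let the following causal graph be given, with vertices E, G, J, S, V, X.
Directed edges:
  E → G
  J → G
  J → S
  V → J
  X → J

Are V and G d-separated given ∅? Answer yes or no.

No — V and G are d-connected given ∅.

Bayes-Ball from V | ∅ reaches {G,J,S}.
G ∈ reach(V|∅) ⇒ V ⊥̸ G | ∅.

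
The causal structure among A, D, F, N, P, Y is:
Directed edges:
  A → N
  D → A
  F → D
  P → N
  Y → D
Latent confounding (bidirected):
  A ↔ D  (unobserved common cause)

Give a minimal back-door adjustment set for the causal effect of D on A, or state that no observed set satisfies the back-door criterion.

D→A: no observed back-door set.

desc(D)\{D}={A,N}; candidates ⊆ {F,P,Y}.
D↔A: latent back-door arc(s) into D.
size 0: {}; under {} D still reaches {A,F,N,Y} ∋ A.
size 1: {F}, {P}, {Y}; under {F} D still reaches {A,N,Y} ∋ A.
size 2: {F,P}, {F,Y}, {P,Y}; under {F,P} D still reaches {A,N,Y} ∋ A.
D↔A cannot be blocked by any observed set — no back-door set.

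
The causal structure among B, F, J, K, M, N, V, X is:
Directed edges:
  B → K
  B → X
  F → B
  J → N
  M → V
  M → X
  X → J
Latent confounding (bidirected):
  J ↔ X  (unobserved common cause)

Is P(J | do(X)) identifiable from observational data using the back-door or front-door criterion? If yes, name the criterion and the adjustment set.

P(J|do(X)): not identifiable (no BD/FD set).

desc(X)\{X}={J,N}; candidates ⊆ {B,F,K,M,V}.
X↔J: latent back-door arc(s) into X.
size 0: {}; under {} X still reaches {B,F,J,K,M,N,V} ∋ J.
size 1: {B}, {F}, {K} …(+2); under {B} X still reaches {J,M,N,V} ∋ J.
size 2: {B,F}, {B,K}, {B,M} …(+7); under {B,F} X still reaches {J,M,N,V} ∋ J.
X↔J cannot be blocked by any observed set — no back-door set.
No mediator lies on a directed X→…→J path.
Neither criterion identifies P(J|do(X)) in this graph.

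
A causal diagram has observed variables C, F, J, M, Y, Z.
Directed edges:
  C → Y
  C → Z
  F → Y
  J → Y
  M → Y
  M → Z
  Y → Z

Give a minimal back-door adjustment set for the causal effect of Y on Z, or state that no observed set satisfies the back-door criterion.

desc(Y)\{Y}={Z}; candidates ⊆ {C,F,J,M}.
size 0: {}; under {} Y still reaches {C,F,J,M,Z} ∋ Z.
size 1: {C}, {F}, {J} …(+1); under {C} Y still reaches {F,J,M,Z} ∋ Z.
{C,M}: Y⊥Z given {C,M} in G with Y→· removed — back-door holds.

Y→Z: minimal back-door set {C, M}.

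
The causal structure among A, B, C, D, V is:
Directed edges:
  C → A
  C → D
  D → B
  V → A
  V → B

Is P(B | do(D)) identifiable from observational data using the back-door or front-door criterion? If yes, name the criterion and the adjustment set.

desc(D)\{D}={B}; candidates ⊆ {A,C,V}.
∅: D⊥B given ∅ in G with D→· removed — back-door holds.
P(B|do(D)) = P(B|D) — no adjustment needed.

P(B|do(D)): backdoor, adjust for ∅.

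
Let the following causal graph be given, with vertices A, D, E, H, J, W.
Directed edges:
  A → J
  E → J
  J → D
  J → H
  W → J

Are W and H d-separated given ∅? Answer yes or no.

Bayes-Ball from W | ∅ reaches {D,H,J}.
H ∈ reach(W|∅) ⇒ W ⊥̸ H | ∅.

No — W and H are d-connected given ∅.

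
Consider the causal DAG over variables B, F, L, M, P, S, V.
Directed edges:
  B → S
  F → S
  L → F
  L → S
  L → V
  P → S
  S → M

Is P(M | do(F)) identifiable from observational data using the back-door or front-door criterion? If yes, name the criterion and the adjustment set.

P(M|do(F)): backdoor, adjust for {L}.

desc(F)\{F}={M,S}; candidates ⊆ {B,L,P,V}.
size 0: {}; under {} F still reaches {L,M,S,V} ∋ M.
{L}: F⊥M given {L} in G with F→· removed — back-door holds.
P(M|do(F)) = Σ_{L} P(M|F,L)·P(L).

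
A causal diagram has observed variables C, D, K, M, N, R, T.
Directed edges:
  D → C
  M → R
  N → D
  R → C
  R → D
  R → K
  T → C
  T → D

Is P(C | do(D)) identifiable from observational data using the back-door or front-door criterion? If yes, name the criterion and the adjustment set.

P(C|do(D)): backdoor, adjust for {R, T}.

desc(D)\{D}={C}; candidates ⊆ {K,M,N,R,T}.
size 0: {}; under {} D still reaches {C,K,M,N,R,T} ∋ C.
size 1: {K}, {M}, {N} …(+2); under {K} D still reaches {C,M,N,R,T} ∋ C.
{R,T}: D⊥C given {R,T} in G with D→· removed — back-door holds.
P(C|do(D)) = Σ_{R,T} P(C|D,R,T)·P(R,T).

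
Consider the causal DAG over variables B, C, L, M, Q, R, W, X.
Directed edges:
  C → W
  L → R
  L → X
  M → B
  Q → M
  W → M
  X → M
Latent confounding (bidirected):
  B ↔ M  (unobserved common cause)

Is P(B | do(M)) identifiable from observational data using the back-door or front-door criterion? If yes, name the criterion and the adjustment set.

P(B|do(M)): not identifiable (no BD/FD set).

desc(M)\{M}={B}; candidates ⊆ {C,L,Q,R,W,X}.
M↔B: latent back-door arc(s) into M.
size 0: {}; under {} M still reaches {B,C,L,Q,R,W,X} ∋ B.
size 1: {C}, {L}, {Q} …(+3); under {C} M still reaches {B,L,Q,R,W,X} ∋ B.
size 2: {C,L}, {C,Q}, {C,R} …(+12); under {C,L} M still reaches {B,Q,W,X} ∋ B.
M↔B cannot be blocked by any observed set — no back-door set.
No mediator lies on a directed M→…→B path.
Neither criterion identifies P(B|do(M)) in this graph.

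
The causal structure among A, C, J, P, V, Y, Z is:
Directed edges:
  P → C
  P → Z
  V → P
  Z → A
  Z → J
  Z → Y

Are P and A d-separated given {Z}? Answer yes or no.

Bayes-Ball from P | {Z} reaches {C,V}.
A ∉ reach(P|{Z}) ⇒ P ⊥ A | {Z}.

Yes — P ⊥ A | {Z}.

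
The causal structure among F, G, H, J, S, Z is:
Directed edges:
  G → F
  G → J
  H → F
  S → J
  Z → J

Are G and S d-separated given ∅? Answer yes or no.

Bayes-Ball from G | ∅ reaches {F,J}.
S ∉ reach(G|∅) ⇒ G ⊥ S | ∅.

Yes — G ⊥ S | ∅.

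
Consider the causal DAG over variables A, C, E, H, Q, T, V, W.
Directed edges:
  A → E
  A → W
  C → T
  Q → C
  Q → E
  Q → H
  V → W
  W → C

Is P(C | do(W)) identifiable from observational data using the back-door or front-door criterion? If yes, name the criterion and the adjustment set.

P(C|do(W)): backdoor, adjust for ∅.

desc(W)\{W}={C,T}; candidates ⊆ {A,E,H,Q,V}.
∅: W⊥C given ∅ in G with W→· removed — back-door holds.
P(C|do(W)) = P(C|W) — no adjustment needed.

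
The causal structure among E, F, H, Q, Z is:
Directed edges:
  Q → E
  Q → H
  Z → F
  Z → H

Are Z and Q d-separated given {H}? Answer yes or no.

No — Z and Q are d-connected given {H}.

Bayes-Ball from Z | {H} reaches {E,F,Q}.
Q ∈ reach(Z|{H}) ⇒ Z ⊥̸ Q | {H}.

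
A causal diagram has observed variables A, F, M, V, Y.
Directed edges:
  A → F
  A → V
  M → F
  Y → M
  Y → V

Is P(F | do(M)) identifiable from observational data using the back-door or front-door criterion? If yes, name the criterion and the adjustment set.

P(F|do(M)): backdoor, adjust for ∅.

desc(M)\{M}={F}; candidates ⊆ {A,V,Y}.
∅: M⊥F given ∅ in G with M→· removed — back-door holds.
P(F|do(M)) = P(F|M) — no adjustment needed.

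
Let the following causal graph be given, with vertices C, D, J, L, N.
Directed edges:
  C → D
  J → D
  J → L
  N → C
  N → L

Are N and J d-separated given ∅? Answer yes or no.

Bayes-Ball from N | ∅ reaches {C,D,L}.
J ∉ reach(N|∅) ⇒ N ⊥ J | ∅.

Yes — N ⊥ J | ∅.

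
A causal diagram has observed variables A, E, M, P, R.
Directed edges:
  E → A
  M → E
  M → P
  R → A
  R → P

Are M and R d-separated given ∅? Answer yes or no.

Yes — M ⊥ R | ∅.

Bayes-Ball from M | ∅ reaches {A,E,P}.
R ∉ reach(M|∅) ⇒ M ⊥ R | ∅.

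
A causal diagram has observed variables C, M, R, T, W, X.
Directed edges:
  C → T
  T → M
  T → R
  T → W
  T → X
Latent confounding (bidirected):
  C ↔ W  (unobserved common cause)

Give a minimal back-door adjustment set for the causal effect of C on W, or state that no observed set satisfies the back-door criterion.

C→W: no observed back-door set.

desc(C)\{C}={M,R,T,W,X}; candidates ⊆ {—}.
C↔W: latent back-door arc(s) into C.
size 0: {}; under {} C still reaches {W} ∋ W.
C↔W cannot be blocked by any observed set — no back-door set.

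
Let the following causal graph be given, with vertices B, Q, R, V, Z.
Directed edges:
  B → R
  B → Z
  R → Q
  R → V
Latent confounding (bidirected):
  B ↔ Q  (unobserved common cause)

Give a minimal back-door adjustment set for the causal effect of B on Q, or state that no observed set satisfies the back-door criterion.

B→Q: no observed back-door set.

desc(B)\{B}={Q,R,V,Z}; candidates ⊆ {—}.
B↔Q: latent back-door arc(s) into B.
size 0: {}; under {} B still reaches {Q} ∋ Q.
B↔Q cannot be blocked by any observed set — no back-door set.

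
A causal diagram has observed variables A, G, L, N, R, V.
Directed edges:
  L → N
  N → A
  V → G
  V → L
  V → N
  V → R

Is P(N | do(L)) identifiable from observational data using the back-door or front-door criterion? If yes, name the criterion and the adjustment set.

P(N|do(L)): backdoor, adjust for {V}.

desc(L)\{L}={A,N}; candidates ⊆ {G,R,V}.
size 0: {}; under {} L still reaches {A,G,N,R,V} ∋ N.
{V}: L⊥N given {V} in G with L→· removed — back-door holds.
P(N|do(L)) = Σ_{V} P(N|L,V)·P(V).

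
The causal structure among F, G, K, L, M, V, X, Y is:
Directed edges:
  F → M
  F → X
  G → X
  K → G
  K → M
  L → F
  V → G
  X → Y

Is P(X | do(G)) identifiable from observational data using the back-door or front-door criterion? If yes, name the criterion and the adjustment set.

desc(G)\{G}={X,Y}; candidates ⊆ {F,K,L,M,V}.
∅: G⊥X given ∅ in G with G→· removed — back-door holds.
P(X|do(G)) = P(X|G) — no adjustment needed.

P(X|do(G)): backdoor, adjust for ∅.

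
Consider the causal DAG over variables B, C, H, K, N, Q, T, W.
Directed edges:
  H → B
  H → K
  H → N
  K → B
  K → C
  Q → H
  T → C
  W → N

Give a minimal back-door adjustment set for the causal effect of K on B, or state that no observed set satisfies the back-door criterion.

K→B: minimal back-door set {H}.

desc(K)\{K}={B,C}; candidates ⊆ {H,N,Q,T,W}.
size 0: {}; under {} K still reaches {B,H,N,Q} ∋ B.
{H}: K⊥B given {H} in G with K→· removed — back-door holds.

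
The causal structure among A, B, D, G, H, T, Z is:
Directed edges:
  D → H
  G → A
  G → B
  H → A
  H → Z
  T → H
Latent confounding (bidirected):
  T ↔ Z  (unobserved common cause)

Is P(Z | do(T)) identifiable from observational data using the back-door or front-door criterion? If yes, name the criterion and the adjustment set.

desc(T)\{T}={A,H,Z}; candidates ⊆ {B,D,G}.
T↔Z: latent back-door arc(s) into T.
size 0: {}; under {} T still reaches {Z} ∋ Z.
size 1: {B}, {D}, {G}; under {B} T still reaches {Z} ∋ Z.
size 2: {B,D}, {B,G}, {D,G}; under {B,D} T still reaches {Z} ∋ Z.
T↔Z cannot be blocked by any observed set — no back-door set.
{H}: (i) intercepts every directed T→Z path; (ii) no back-door T→{H}; (iii) {T} blocks every back-door {H}→Z. Front-door holds.
P(Z|do(T)) = Σ_{H} P(H|T) Σ_{T'} P(Z|H,T')P(T').

P(Z|do(T)): frontdoor, adjust for {H}.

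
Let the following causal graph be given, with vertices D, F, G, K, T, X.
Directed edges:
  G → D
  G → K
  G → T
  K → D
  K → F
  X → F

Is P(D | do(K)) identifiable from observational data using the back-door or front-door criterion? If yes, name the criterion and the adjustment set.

P(D|do(K)): backdoor, adjust for {G}.

desc(K)\{K}={D,F}; candidates ⊆ {G,T,X}.
size 0: {}; under {} K still reaches {D,G,T} ∋ D.
{G}: K⊥D given {G} in G with K→· removed — back-door holds.
P(D|do(K)) = Σ_{G} P(D|K,G)·P(G).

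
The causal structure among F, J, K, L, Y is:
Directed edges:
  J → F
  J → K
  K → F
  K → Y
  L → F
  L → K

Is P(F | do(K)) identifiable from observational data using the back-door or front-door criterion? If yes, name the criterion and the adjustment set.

desc(K)\{K}={F,Y}; candidates ⊆ {J,L}.
size 0: {}; under {} K still reaches {F,J,L} ∋ F.
size 1: {J}, {L}; under {J} K still reaches {F,L} ∋ F.
{J,L}: K⊥F given {J,L} in G with K→· removed — back-door holds.
P(F|do(K)) = Σ_{J,L} P(F|K,J,L)·P(J,L).

P(F|do(K)): backdoor, adjust for {J, L}.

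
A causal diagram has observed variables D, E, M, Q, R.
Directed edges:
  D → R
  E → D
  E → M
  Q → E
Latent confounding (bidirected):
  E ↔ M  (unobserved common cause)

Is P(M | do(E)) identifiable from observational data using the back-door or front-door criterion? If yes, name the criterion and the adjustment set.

P(M|do(E)): not identifiable (no BD/FD set).

desc(E)\{E}={D,M,R}; candidates ⊆ {Q}.
E↔M: latent back-door arc(s) into E.
size 0: {}; under {} E still reaches {M,Q} ∋ M.
size 1: {Q}; under {Q} E still reaches {M} ∋ M.
E↔M cannot be blocked by any observed set — no back-door set.
No mediator lies on a directed E→…→M path.
Neither criterion identifies P(M|do(E)) in this graph.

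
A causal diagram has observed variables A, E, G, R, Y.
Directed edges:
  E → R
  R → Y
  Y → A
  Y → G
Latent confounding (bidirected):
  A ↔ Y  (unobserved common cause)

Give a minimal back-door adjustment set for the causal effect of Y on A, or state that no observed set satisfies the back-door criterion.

desc(Y)\{Y}={A,G}; candidates ⊆ {E,R}.
Y↔A: latent back-door arc(s) into Y.
size 0: {}; under {} Y still reaches {A,E,R} ∋ A.
size 1: {E}, {R}; under {E} Y still reaches {A,R} ∋ A.
size 2: {E,R}; under {E,R} Y still reaches {A} ∋ A.
Y↔A cannot be blocked by any observed set — no back-door set.

Y→A: no observed back-door set.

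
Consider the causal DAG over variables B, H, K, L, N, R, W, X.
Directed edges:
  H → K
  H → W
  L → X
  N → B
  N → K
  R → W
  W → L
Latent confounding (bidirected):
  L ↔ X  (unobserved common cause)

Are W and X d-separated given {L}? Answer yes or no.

No — W and X are d-connected given {L}.

Bayes-Ball from W | {L} reaches {H,K,R,X}.
X ∈ reach(W|{L}) ⇒ W ⊥̸ X | {L}.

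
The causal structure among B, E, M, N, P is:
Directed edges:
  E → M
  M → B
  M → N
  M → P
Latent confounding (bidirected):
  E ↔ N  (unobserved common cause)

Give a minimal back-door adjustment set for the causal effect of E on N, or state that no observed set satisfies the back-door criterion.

desc(E)\{E}={B,M,N,P}; candidates ⊆ {—}.
E↔N: latent back-door arc(s) into E.
size 0: {}; under {} E still reaches {N} ∋ N.
E↔N cannot be blocked by any observed set — no back-door set.

E→N: no observed back-door set.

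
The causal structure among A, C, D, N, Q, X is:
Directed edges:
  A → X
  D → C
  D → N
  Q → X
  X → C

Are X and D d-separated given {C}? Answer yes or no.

No — X and D are d-connected given {C}.

Bayes-Ball from X | {C} reaches {A,D,N,Q}.
D ∈ reach(X|{C}) ⇒ X ⊥̸ D | {C}.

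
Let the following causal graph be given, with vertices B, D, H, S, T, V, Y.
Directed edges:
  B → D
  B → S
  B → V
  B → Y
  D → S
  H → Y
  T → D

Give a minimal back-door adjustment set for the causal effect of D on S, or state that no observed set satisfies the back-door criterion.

D→S: minimal back-door set {B}.

desc(D)\{D}={S}; candidates ⊆ {B,H,T,V,Y}.
size 0: {}; under {} D still reaches {B,S,T,V,Y} ∋ S.
{B}: D⊥S given {B} in G with D→· removed — back-door holds.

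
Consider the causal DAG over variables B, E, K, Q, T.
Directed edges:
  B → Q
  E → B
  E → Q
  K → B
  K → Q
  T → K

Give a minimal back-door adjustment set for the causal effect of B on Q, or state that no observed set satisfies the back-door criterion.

desc(B)\{B}={Q}; candidates ⊆ {E,K,T}.
size 0: {}; under {} B still reaches {E,K,Q,T} ∋ Q.
size 1: {E}, {K}, {T}; under {E} B still reaches {K,Q,T} ∋ Q.
{E,K}: B⊥Q given {E,K} in G with B→· removed — back-door holds.

B→Q: minimal back-door set {E, K}.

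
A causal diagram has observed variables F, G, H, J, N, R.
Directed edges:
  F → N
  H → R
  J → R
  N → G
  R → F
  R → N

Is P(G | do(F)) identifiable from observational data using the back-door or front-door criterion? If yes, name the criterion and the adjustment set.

P(G|do(F)): backdoor, adjust for {R}.

desc(F)\{F}={G,N}; candidates ⊆ {H,J,R}.
size 0: {}; under {} F still reaches {G,H,J,N,R} ∋ G.
{R}: F⊥G given {R} in G with F→· removed — back-door holds.
P(G|do(F)) = Σ_{R} P(G|F,R)·P(R).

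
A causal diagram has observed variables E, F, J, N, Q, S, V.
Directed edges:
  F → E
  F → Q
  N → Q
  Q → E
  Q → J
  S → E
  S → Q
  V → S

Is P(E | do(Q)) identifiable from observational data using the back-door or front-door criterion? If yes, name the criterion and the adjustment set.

desc(Q)\{Q}={E,J}; candidates ⊆ {F,N,S,V}.
size 0: {}; under {} Q still reaches {E,F,N,S,V} ∋ E.
size 1: {F}, {N}, {S} …(+1); under {F} Q still reaches {E,N,S,V} ∋ E.
{F,S}: Q⊥E given {F,S} in G with Q→· removed — back-door holds.
P(E|do(Q)) = Σ_{F,S} P(E|Q,F,S)·P(F,S).

P(E|do(Q)): backdoor, adjust for {F, S}.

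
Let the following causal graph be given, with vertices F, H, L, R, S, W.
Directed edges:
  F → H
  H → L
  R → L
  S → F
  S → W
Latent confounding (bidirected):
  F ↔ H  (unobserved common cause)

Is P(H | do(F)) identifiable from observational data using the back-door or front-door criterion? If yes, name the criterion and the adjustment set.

P(H|do(F)): not identifiable (no BD/FD set).

desc(F)\{F}={H,L}; candidates ⊆ {R,S,W}.
F↔H: latent back-door arc(s) into F.
size 0: {}; under {} F still reaches {H,L,S,W} ∋ H.
size 1: {R}, {S}, {W}; under {R} F still reaches {H,L,S,W} ∋ H.
size 2: {R,S}, {R,W}, {S,W}; under {R,S} F still reaches {H,L} ∋ H.
F↔H cannot be blocked by any observed set — no back-door set.
No mediator lies on a directed F→…→H path.
Neither criterion identifies P(H|do(F)) in this graph.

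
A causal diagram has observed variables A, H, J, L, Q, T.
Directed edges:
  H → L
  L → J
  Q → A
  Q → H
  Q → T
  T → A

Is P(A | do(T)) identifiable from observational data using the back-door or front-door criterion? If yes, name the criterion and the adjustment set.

desc(T)\{T}={A}; candidates ⊆ {H,J,L,Q}.
size 0: {}; under {} T still reaches {A,H,J,L,Q} ∋ A.
{Q}: T⊥A given {Q} in G with T→· removed — back-door holds.
P(A|do(T)) = Σ_{Q} P(A|T,Q)·P(Q).

P(A|do(T)): backdoor, adjust for {Q}.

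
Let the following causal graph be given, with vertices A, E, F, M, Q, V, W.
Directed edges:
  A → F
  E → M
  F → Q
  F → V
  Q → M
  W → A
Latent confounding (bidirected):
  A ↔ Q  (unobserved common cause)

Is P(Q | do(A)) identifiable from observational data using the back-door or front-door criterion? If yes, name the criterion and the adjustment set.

P(Q|do(A)): frontdoor, adjust for {F}.

desc(A)\{A}={F,M,Q,V}; candidates ⊆ {E,W}.
A↔Q: latent back-door arc(s) into A.
size 0: {}; under {} A still reaches {M,Q,W} ∋ Q.
size 1: {E}, {W}; under {E} A still reaches {M,Q,W} ∋ Q.
size 2: {E,W}; under {E,W} A still reaches {M,Q} ∋ Q.
A↔Q cannot be blocked by any observed set — no back-door set.
{F}: (i) intercepts every directed A→Q path; (ii) no back-door A→{F}; (iii) {A} blocks every back-door {F}→Q. Front-door holds.
P(Q|do(A)) = Σ_{F} P(F|A) Σ_{A'} P(Q|F,A')P(A').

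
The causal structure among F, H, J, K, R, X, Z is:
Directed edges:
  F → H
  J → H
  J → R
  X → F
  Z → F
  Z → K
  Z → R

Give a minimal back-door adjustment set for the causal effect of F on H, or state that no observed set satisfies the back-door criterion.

F→H: minimal back-door set ∅.

desc(F)\{F}={H}; candidates ⊆ {J,K,R,X,Z}.
∅: F⊥H given ∅ in G with F→· removed — back-door holds.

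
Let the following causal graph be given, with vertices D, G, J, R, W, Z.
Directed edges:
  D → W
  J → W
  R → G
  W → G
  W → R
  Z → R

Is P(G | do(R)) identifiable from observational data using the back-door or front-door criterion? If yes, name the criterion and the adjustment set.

desc(R)\{R}={G}; candidates ⊆ {D,J,W,Z}.
size 0: {}; under {} R still reaches {D,G,J,W,Z} ∋ G.
{W}: R⊥G given {W} in G with R→· removed — back-door holds.
P(G|do(R)) = Σ_{W} P(G|R,W)·P(W).

P(G|do(R)): backdoor, adjust for {W}.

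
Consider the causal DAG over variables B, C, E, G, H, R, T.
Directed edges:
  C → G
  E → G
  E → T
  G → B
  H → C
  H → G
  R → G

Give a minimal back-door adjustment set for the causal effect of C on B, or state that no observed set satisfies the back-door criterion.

desc(C)\{C}={B,G}; candidates ⊆ {E,H,R,T}.
size 0: {}; under {} C still reaches {B,G,H} ∋ B.
{H}: C⊥B given {H} in G with C→· removed — back-door holds.

C→B: minimal back-door set {H}.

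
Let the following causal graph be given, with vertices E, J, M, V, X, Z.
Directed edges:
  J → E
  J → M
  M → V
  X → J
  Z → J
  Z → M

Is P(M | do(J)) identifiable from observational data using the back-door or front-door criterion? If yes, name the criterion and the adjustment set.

desc(J)\{J}={E,M,V}; candidates ⊆ {X,Z}.
size 0: {}; under {} J still reaches {M,V,X,Z} ∋ M.
{Z}: J⊥M given {Z} in G with J→· removed — back-door holds.
P(M|do(J)) = Σ_{Z} P(M|J,Z)·P(Z).

P(M|do(J)): backdoor, adjust for {Z}.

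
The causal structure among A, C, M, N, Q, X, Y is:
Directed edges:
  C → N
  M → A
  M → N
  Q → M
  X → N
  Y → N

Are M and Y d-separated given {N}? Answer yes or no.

No — M and Y are d-connected given {N}.

Bayes-Ball from M | {N} reaches {A,C,Q,X,Y}.
Y ∈ reach(M|{N}) ⇒ M ⊥̸ Y | {N}.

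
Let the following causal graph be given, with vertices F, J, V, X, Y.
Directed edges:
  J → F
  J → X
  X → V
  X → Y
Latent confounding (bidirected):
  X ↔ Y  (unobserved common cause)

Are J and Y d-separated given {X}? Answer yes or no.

Bayes-Ball from J | {X} reaches {F,Y}.
Y ∈ reach(J|{X}) ⇒ J ⊥̸ Y | {X}.

No — J and Y are d-connected given {X}.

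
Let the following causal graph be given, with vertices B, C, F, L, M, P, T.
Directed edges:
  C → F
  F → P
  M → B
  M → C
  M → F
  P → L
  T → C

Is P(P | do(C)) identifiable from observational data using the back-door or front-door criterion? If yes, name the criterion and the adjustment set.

desc(C)\{C}={F,L,P}; candidates ⊆ {B,M,T}.
size 0: {}; under {} C still reaches {B,F,L,M,P,T} ∋ P.
{M}: C⊥P given {M} in G with C→· removed — back-door holds.
P(P|do(C)) = Σ_{M} P(P|C,M)·P(M).

P(P|do(C)): backdoor, adjust for {M}.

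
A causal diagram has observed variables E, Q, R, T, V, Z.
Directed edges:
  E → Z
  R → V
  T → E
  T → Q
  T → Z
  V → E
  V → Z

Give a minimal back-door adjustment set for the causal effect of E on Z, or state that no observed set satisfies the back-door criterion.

desc(E)\{E}={Z}; candidates ⊆ {Q,R,T,V}.
size 0: {}; under {} E still reaches {Q,R,T,V,Z} ∋ Z.
size 1: {Q}, {R}, {T} …(+1); under {Q} E still reaches {R,T,V,Z} ∋ Z.
{T,V}: E⊥Z given {T,V} in G with E→· removed — back-door holds.

E→Z: minimal back-door set {T, V}.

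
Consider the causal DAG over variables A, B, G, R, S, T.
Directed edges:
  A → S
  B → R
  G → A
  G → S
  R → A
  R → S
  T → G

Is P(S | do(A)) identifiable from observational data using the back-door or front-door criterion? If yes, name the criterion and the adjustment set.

P(S|do(A)): backdoor, adjust for {G, R}.

desc(A)\{A}={S}; candidates ⊆ {B,G,R,T}.
size 0: {}; under {} A still reaches {B,G,R,S,T} ∋ S.
size 1: {B}, {G}, {R} …(+1); under {B} A still reaches {G,R,S,T} ∋ S.
{G,R}: A⊥S given {G,R} in G with A→· removed — back-door holds.
P(S|do(A)) = Σ_{G,R} P(S|A,G,R)·P(G,R).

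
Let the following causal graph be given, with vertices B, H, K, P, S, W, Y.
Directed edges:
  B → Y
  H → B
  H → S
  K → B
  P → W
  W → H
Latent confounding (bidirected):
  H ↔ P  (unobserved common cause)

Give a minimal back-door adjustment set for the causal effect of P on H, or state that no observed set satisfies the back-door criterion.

P→H: no observed back-door set.

desc(P)\{P}={B,H,S,W,Y}; candidates ⊆ {K}.
P↔H: latent back-door arc(s) into P.
size 0: {}; under {} P still reaches {B,H,S,Y} ∋ H.
size 1: {K}; under {K} P still reaches {B,H,S,Y} ∋ H.
P↔H cannot be blocked by any observed set — no back-door set.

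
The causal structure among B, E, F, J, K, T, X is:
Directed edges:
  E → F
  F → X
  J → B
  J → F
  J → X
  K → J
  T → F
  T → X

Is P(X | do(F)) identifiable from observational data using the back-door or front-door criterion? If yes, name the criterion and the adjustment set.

desc(F)\{F}={X}; candidates ⊆ {B,E,J,K,T}.
size 0: {}; under {} F still reaches {B,E,J,K,T,X} ∋ X.
size 1: {B}, {E}, {J} …(+2); under {B} F still reaches {E,J,K,T,X} ∋ X.
{J,T}: F⊥X given {J,T} in G with F→· removed — back-door holds.
P(X|do(F)) = Σ_{J,T} P(X|F,J,T)·P(J,T).

P(X|do(F)): backdoor, adjust for {J, T}.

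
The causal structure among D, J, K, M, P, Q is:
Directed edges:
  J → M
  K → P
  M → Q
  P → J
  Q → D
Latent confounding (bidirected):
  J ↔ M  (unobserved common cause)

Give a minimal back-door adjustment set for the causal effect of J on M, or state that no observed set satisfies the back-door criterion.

desc(J)\{J}={D,M,Q}; candidates ⊆ {K,P}.
J↔M: latent back-door arc(s) into J.
size 0: {}; under {} J still reaches {D,K,M,P,Q} ∋ M.
size 1: {K}, {P}; under {K} J still reaches {D,M,P,Q} ∋ M.
size 2: {K,P}; under {K,P} J still reaches {D,M,Q} ∋ M.
J↔M cannot be blocked by any observed set — no back-door set.

J→M: no observed back-door set.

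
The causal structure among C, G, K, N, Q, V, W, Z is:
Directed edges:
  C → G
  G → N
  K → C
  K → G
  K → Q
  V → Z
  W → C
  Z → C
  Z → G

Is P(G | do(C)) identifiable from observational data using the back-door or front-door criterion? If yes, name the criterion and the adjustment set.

P(G|do(C)): backdoor, adjust for {K, Z}.

desc(C)\{C}={G,N}; candidates ⊆ {K,Q,V,W,Z}.
size 0: {}; under {} C still reaches {G,K,N,Q,V,W,Z} ∋ G.
size 1: {K}, {Q}, {V} …(+2); under {K} C still reaches {G,N,V,W,Z} ∋ G.
{K,Z}: C⊥G given {K,Z} in G with C→· removed — back-door holds.
P(G|do(C)) = Σ_{K,Z} P(G|C,K,Z)·P(K,Z).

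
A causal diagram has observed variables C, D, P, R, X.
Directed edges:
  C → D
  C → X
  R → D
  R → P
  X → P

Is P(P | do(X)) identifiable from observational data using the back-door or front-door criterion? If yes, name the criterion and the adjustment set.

P(P|do(X)): backdoor, adjust for ∅.

desc(X)\{X}={P}; candidates ⊆ {C,D,R}.
∅: X⊥P given ∅ in G with X→· removed — back-door holds.
P(P|do(X)) = P(P|X) — no adjustment needed.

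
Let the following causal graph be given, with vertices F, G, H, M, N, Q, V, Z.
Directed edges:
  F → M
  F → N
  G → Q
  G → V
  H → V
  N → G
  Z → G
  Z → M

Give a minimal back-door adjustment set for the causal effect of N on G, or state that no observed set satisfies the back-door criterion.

desc(N)\{N}={G,Q,V}; candidates ⊆ {F,H,M,Z}.
∅: N⊥G given ∅ in G with N→· removed — back-door holds.

N→G: minimal back-door set ∅.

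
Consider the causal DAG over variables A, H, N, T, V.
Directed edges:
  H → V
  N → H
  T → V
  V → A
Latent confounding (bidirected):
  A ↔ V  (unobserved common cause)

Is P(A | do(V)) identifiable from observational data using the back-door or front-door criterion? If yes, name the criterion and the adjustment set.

desc(V)\{V}={A}; candidates ⊆ {H,N,T}.
V↔A: latent back-door arc(s) into V.
size 0: {}; under {} V still reaches {A,H,N,T} ∋ A.
size 1: {H}, {N}, {T}; under {H} V still reaches {A,T} ∋ A.
size 2: {H,N}, {H,T}, {N,T}; under {H,N} V still reaches {A,T} ∋ A.
V↔A cannot be blocked by any observed set — no back-door set.
No mediator lies on a directed V→…→A path.
Neither criterion identifies P(A|do(V)) in this graph.

P(A|do(V)): not identifiable (no BD/FD set).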